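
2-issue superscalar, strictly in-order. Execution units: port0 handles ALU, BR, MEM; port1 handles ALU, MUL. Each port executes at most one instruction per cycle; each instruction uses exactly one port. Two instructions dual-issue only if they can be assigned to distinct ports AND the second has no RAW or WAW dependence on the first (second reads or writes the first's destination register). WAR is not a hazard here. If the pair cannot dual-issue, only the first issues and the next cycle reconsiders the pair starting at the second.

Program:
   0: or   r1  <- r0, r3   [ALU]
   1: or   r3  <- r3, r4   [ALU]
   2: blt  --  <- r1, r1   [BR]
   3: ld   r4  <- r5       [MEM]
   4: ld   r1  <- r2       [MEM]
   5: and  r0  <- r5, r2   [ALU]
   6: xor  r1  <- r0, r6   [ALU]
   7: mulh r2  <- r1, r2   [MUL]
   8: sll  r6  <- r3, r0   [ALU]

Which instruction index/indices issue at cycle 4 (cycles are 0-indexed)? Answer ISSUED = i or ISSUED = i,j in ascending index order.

[0] i0&i1  or.ALU or.ALU  -- pair
[1] i2  blt.BR  -- no-port BR/MEM
[2] i3  ld.MEM  -- no-port MEM/MEM
[3] i4&i5  ld.MEM and.ALU  -- pair
[4] i6  xor.ALU  -- RAW r1
[5] i7&i8  mulh.MUL sll.ALU  -- pair

ISSUED = 6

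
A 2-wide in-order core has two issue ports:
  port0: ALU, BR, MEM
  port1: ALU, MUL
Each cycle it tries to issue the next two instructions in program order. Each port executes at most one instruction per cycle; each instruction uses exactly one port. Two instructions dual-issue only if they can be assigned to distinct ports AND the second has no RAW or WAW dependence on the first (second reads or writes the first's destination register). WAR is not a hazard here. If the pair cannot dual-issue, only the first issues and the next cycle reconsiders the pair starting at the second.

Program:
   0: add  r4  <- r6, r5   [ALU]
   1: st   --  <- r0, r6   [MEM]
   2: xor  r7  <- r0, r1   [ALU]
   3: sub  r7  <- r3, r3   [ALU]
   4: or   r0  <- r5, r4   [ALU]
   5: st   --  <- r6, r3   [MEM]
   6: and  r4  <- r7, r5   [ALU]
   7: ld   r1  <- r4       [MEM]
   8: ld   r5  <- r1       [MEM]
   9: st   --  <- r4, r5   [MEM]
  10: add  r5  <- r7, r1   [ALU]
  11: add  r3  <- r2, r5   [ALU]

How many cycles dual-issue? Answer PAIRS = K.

0. add+st @i0&i1  | dual
1. xor @i2  | WAW r7
2. sub+or @i3&i4  | dual
3. st+and @i5&i6  | dual
4. ld @i7  | no-port MEM/MEM
5. ld @i8  | no-port MEM/MEM
6. st+add @i9&i10  | dual
7. add @i11  | tail

PAIRS = 4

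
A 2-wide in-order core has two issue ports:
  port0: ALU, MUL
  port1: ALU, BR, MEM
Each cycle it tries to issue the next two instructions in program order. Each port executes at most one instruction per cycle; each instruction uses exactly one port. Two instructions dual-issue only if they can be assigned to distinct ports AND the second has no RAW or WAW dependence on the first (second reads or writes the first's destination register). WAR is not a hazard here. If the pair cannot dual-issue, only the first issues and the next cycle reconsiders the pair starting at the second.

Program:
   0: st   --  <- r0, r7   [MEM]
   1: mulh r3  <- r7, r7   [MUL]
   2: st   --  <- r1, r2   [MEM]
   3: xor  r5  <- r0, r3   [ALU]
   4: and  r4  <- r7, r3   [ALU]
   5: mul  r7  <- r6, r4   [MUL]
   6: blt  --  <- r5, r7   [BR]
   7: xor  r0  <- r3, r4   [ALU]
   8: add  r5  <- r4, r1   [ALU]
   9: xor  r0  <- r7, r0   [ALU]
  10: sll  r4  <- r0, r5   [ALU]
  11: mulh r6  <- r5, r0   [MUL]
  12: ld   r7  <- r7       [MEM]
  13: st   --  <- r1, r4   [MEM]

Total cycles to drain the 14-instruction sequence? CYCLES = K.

CYCLES = 9

[0] i0+i1  st;mulh  -- 2-wide
[1] i2+i3  st;xor  -- 2-wide
[2] i4  and  -- RAW r4
[3] i5  mul  -- RAW r7
[4] i6+i7  blt;xor  -- 2-wide
[5] i8+i9  add;xor  -- 2-wide
[6] i10+i11  sll;mulh  -- 2-wide
[7] i12  ld  -- no-port MEM/MEM
[8] i13  st  -- tail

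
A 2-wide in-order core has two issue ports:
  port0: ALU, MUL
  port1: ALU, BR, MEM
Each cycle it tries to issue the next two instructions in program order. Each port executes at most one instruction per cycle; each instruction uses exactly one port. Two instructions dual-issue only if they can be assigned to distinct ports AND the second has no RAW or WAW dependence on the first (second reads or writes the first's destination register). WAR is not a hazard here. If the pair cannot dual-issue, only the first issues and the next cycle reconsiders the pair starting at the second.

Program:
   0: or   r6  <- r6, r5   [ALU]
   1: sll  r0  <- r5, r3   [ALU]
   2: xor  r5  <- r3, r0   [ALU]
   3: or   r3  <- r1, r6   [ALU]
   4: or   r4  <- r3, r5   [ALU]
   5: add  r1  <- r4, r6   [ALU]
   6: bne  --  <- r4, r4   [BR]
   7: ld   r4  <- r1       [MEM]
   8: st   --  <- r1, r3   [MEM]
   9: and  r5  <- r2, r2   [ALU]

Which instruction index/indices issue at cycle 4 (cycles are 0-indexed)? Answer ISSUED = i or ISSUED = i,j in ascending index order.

ISSUED = 7

t=0 i0,i1:or/sll ; dual
t=1 i2,i3:xor/or ; dual
t=2 i4:or ; RAW r4
t=3 i5,i6:add/bne ; dual
t=4 i7:ld ; no-port MEM/MEM
t=5 i8,i9:st/and ; dual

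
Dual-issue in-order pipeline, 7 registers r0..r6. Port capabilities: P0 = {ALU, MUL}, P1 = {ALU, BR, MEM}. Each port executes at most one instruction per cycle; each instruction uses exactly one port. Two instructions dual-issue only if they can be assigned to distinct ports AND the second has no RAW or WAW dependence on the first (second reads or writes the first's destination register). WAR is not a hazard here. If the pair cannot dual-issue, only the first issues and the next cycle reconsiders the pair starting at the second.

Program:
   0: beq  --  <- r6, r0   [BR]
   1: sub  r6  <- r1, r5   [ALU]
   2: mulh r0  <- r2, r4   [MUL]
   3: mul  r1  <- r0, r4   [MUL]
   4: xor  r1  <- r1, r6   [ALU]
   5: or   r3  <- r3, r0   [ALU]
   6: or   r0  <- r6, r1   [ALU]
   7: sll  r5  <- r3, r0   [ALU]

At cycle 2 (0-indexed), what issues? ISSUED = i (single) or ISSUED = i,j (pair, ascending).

ISSUED = 3

[0] i0&i1  beq.BR sub.ALU  -- pair
[1] i2  mulh.MUL  -- no-port MUL/MUL
[2] i3  mul.MUL  -- RAW+WAW r1
[3] i4&i5  xor.ALU or.ALU  -- pair
[4] i6  or.ALU  -- RAW r0
[5] i7  sll.ALU  -- tail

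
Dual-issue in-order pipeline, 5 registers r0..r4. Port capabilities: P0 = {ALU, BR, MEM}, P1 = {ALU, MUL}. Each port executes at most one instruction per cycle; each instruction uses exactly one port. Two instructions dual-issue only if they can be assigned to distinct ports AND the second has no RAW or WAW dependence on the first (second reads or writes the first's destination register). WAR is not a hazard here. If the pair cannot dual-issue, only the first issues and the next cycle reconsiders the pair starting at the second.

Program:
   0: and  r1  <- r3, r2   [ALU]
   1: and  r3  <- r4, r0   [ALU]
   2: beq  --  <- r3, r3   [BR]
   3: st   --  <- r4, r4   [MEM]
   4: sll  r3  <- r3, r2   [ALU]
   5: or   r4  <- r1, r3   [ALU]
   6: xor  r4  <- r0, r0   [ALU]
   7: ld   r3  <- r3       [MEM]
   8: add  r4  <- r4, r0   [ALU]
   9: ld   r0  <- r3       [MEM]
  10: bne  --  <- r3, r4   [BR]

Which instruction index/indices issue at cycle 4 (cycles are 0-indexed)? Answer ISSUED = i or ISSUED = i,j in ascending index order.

  cy0 -> i0+i1 (and.ALU/and.ALU) 2-wide
  cy1 -> i2 (beq.BR) no-port BR/MEM
  cy2 -> i3+i4 (st.MEM/sll.ALU) 2-wide
  cy3 -> i5 (or.ALU) WAW r4
  cy4 -> i6+i7 (xor.ALU/ld.MEM) 2-wide
  cy5 -> i8+i9 (add.ALU/ld.MEM) 2-wide
  cy6 -> i10 (bne.BR) tail

ISSUED = 6,7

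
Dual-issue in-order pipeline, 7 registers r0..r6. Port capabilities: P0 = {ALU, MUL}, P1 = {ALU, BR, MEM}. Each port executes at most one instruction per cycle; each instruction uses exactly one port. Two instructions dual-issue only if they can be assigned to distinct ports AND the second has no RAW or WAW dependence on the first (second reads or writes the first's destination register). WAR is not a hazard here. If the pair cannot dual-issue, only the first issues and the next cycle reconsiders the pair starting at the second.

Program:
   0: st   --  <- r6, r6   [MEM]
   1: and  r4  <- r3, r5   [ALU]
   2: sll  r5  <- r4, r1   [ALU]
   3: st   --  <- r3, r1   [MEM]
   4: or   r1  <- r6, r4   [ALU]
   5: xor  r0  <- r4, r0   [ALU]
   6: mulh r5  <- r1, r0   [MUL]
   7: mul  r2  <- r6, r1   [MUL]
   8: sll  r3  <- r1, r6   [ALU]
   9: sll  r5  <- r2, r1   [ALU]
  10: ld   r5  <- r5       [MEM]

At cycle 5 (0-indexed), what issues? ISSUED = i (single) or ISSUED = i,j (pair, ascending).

c0: i0&i1 st.MEM and.ALU  dual
c1: i2&i3 sll.ALU st.MEM  dual
c2: i4&i5 or.ALU xor.ALU  dual
c3: i6 mulh.MUL  no-port MUL/MUL
c4: i7&i8 mul.MUL sll.ALU  dual
c5: i9 sll.ALU  RAW+WAW r5
c6: i10 ld.MEM  tail

ISSUED = 9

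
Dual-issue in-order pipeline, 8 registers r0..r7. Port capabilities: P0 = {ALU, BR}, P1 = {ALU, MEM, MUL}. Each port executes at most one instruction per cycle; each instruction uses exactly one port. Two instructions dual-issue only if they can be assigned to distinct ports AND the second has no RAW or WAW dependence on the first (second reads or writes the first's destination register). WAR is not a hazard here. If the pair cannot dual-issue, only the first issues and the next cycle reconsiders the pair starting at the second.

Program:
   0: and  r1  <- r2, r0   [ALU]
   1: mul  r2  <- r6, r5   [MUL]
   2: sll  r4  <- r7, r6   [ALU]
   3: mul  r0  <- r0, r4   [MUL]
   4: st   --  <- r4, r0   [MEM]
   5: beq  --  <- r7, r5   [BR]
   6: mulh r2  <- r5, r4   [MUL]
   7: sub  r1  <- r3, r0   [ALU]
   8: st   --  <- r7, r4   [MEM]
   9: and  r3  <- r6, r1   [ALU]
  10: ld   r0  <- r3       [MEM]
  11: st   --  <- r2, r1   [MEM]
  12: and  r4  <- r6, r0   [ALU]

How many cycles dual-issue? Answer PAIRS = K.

PAIRS = 5

  cy0 -> i0+i1 (and.ALU+mul.MUL) 2-wide
  cy1 -> i2 (sll.ALU) RAW r4
  cy2 -> i3 (mul.MUL) no-port MUL/MEM
  cy3 -> i4+i5 (st.MEM+beq.BR) 2-wide
  cy4 -> i6+i7 (mulh.MUL+sub.ALU) 2-wide
  cy5 -> i8+i9 (st.MEM+and.ALU) 2-wide
  cy6 -> i10 (ld.MEM) no-port MEM/MEM
  cy7 -> i11+i12 (st.MEM+and.ALU) 2-wide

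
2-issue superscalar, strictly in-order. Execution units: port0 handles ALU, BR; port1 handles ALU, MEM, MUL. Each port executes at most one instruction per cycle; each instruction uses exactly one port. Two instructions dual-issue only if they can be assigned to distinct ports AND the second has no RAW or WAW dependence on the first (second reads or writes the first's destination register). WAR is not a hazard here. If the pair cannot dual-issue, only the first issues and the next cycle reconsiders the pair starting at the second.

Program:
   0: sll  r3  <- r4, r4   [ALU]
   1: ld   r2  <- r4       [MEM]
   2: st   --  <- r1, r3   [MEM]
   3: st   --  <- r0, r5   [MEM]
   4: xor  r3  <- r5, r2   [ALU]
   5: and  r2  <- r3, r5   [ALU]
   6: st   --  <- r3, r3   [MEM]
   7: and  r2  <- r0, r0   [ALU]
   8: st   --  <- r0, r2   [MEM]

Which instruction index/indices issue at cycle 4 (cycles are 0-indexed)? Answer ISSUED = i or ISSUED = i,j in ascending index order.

ISSUED = 7

c0: i0+i1 sll;ld  2-wide
c1: i2 st  no-port MEM/MEM
c2: i3+i4 st;xor  2-wide
c3: i5+i6 and;st  2-wide
c4: i7 and  RAW r2
c5: i8 st  tail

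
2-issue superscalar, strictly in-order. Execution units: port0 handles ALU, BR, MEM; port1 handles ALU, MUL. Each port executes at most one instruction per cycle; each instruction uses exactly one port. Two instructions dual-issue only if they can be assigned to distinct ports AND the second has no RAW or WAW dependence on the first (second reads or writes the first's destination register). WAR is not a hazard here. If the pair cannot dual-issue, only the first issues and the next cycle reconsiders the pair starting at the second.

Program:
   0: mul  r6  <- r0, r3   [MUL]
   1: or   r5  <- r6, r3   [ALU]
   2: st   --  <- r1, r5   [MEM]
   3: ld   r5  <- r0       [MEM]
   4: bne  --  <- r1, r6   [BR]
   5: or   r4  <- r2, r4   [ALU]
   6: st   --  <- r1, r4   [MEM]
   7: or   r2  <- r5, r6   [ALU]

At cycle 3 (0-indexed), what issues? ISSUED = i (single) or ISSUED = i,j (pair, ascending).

ISSUED = 3

0. mul.MUL @i0  | RAW r6
1. or.ALU @i1  | RAW r5
2. st.MEM @i2  | no-port MEM/MEM
3. ld.MEM @i3  | no-port MEM/BR
4. bne.BR or.ALU @i4&i5  | dual
5. st.MEM or.ALU @i6&i7  | dual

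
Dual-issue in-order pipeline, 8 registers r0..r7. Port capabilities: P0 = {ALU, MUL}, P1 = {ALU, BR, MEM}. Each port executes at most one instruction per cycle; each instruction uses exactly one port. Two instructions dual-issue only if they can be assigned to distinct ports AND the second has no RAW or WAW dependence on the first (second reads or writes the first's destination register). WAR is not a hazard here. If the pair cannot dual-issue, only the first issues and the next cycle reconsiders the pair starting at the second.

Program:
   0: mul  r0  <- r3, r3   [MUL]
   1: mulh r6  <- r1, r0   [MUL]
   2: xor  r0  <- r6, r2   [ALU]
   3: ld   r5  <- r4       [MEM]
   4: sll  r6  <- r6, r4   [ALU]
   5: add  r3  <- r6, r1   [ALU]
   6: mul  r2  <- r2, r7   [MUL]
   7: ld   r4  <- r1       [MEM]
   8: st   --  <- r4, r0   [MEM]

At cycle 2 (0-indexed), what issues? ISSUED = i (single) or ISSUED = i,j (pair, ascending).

ISSUED = 2,3

t=0 i0:mul.MUL ; no-port MUL/MUL
t=1 i1:mulh.MUL ; RAW r6
t=2 i2,i3:xor.ALU+ld.MEM ; dual
t=3 i4:sll.ALU ; RAW r6
t=4 i5,i6:add.ALU+mul.MUL ; dual
t=5 i7:ld.MEM ; no-port MEM/MEM
t=6 i8:st.MEM ; tail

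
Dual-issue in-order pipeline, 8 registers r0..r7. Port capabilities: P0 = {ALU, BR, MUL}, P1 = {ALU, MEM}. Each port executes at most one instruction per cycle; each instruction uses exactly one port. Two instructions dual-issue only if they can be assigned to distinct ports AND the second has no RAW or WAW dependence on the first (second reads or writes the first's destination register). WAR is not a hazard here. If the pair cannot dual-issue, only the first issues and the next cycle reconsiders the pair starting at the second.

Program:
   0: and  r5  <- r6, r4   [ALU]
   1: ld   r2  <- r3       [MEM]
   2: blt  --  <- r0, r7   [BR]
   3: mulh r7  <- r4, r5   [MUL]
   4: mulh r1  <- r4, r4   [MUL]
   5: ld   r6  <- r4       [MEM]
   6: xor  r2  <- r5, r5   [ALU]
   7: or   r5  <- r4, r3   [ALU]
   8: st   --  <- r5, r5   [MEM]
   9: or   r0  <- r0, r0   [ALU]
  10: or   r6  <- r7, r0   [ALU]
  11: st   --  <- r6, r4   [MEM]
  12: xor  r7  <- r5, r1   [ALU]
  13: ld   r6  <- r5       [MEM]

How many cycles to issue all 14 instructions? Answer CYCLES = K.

t=0 i0/i1:and.ALU;ld.MEM ; dual
t=1 i2:blt.BR ; no-port BR/MUL
t=2 i3:mulh.MUL ; no-port MUL/MUL
t=3 i4/i5:mulh.MUL;ld.MEM ; dual
t=4 i6/i7:xor.ALU;or.ALU ; dual
t=5 i8/i9:st.MEM;or.ALU ; dual
t=6 i10:or.ALU ; RAW r6
t=7 i11/i12:st.MEM;xor.ALU ; dual
t=8 i13:ld.MEM ; tail

CYCLES = 9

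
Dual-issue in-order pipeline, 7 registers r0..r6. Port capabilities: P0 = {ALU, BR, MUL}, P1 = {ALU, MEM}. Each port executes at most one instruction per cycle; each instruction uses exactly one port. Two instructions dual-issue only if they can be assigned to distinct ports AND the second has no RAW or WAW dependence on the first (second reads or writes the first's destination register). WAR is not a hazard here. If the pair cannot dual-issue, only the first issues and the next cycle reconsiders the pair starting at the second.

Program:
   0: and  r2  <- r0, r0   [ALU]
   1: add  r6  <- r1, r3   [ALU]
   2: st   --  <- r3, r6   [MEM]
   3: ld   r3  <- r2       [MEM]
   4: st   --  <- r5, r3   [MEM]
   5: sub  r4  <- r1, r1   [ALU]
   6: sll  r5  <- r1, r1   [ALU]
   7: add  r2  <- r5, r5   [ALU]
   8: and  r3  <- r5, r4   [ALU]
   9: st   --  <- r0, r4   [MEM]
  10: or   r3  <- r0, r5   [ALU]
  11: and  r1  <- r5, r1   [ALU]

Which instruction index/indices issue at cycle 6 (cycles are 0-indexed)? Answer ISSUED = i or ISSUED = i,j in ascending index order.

ISSUED = 9,10

t=0 i0+i1:and+add ; dual
t=1 i2:st ; no-port MEM/MEM
t=2 i3:ld ; no-port MEM/MEM
t=3 i4+i5:st+sub ; dual
t=4 i6:sll ; RAW r5
t=5 i7+i8:add+and ; dual
t=6 i9+i10:st+or ; dual
t=7 i11:and ; tail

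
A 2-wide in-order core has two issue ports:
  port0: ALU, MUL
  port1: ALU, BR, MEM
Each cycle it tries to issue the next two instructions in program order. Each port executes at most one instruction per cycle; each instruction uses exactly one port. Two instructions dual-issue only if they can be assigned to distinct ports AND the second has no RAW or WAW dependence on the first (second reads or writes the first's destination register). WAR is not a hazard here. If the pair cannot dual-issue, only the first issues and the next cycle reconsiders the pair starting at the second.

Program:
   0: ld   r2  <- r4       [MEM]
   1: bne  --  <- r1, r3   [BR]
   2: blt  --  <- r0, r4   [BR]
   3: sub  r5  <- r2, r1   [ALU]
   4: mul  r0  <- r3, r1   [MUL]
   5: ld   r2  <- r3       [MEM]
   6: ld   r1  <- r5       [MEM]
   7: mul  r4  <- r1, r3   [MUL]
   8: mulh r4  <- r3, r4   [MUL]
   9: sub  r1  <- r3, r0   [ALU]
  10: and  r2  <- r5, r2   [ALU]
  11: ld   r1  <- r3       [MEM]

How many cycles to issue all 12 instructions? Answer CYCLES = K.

  cy0 -> i0 (ld) no-port MEM/BR
  cy1 -> i1 (bne) no-port BR/BR
  cy2 -> i2&i3 (blt/sub) pair
  cy3 -> i4&i5 (mul/ld) pair
  cy4 -> i6 (ld) RAW r1
  cy5 -> i7 (mul) no-port MUL/MUL
  cy6 -> i8&i9 (mulh/sub) pair
  cy7 -> i10&i11 (and/ld) pair

CYCLES = 8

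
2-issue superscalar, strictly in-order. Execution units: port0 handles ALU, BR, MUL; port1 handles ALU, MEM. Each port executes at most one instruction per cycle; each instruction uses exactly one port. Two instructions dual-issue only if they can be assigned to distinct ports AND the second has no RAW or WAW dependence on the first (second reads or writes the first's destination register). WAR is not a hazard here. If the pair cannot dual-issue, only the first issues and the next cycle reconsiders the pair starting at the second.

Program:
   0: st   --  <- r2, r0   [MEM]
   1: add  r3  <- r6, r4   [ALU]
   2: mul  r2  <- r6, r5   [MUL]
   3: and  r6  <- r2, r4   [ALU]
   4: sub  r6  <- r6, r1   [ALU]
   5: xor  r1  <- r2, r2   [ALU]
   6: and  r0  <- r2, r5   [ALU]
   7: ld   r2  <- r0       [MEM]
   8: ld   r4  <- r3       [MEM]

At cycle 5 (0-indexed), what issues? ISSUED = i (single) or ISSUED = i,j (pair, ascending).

t=0 i0+i1:st;add ; pair
t=1 i2:mul ; RAW r2
t=2 i3:and ; RAW+WAW r6
t=3 i4+i5:sub;xor ; pair
t=4 i6:and ; RAW r0
t=5 i7:ld ; no-port MEM/MEM
t=6 i8:ld ; tail

ISSUED = 7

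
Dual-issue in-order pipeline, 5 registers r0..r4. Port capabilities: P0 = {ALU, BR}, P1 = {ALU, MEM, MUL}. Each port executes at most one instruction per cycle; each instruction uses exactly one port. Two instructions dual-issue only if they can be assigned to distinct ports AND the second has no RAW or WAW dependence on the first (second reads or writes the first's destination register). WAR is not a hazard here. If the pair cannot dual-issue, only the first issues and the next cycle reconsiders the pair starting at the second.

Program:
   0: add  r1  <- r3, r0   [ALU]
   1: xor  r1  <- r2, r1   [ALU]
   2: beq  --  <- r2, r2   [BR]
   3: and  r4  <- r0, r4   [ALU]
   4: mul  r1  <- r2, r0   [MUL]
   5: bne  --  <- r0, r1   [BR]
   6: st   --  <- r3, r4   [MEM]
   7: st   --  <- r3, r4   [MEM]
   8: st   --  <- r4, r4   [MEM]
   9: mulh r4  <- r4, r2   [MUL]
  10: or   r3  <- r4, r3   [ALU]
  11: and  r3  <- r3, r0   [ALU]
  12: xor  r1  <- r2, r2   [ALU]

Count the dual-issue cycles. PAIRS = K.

PAIRS = 4

t=0 i0:add ; RAW+WAW r1
t=1 i1&i2:xor beq ; pair
t=2 i3&i4:and mul ; pair
t=3 i5&i6:bne st ; pair
t=4 i7:st ; no-port MEM/MEM
t=5 i8:st ; no-port MEM/MUL
t=6 i9:mulh ; RAW r4
t=7 i10:or ; RAW+WAW r3
t=8 i11&i12:and xor ; pair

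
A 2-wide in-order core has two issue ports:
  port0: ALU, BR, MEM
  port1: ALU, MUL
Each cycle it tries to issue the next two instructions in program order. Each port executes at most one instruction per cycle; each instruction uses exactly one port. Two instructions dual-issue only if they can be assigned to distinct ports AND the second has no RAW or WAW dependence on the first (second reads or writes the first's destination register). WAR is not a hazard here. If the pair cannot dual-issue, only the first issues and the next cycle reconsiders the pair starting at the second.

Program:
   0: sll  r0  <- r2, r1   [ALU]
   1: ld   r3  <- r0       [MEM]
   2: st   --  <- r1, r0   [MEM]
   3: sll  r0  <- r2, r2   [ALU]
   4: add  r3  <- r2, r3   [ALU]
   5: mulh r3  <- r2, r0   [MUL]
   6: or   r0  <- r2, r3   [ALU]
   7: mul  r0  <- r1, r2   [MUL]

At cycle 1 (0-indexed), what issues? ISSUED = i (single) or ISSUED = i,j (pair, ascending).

ISSUED = 1

c0: i0 sll.ALU  RAW r0
c1: i1 ld.MEM  no-port MEM/MEM
c2: i2+i3 st.MEM+sll.ALU  2-wide
c3: i4 add.ALU  WAW r3
c4: i5 mulh.MUL  RAW r3
c5: i6 or.ALU  WAW r0
c6: i7 mul.MUL  tail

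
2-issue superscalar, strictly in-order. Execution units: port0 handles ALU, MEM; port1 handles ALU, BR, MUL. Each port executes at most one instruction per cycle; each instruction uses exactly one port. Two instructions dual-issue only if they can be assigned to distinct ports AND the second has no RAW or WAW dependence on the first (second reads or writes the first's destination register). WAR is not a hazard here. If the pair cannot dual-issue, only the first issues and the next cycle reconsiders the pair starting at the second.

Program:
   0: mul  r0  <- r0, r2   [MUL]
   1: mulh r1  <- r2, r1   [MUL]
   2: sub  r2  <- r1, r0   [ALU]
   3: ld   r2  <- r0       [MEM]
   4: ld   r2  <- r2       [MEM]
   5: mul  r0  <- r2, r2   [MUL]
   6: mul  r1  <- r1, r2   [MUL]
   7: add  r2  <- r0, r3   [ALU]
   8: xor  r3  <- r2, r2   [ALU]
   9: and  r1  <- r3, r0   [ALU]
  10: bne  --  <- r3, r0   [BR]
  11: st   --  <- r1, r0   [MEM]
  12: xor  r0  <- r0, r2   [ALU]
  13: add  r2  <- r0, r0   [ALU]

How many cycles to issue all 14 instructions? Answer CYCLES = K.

CYCLES = 11

c0: i0 mul  no-port MUL/MUL
c1: i1 mulh  RAW r1
c2: i2 sub  WAW r2
c3: i3 ld  no-port MEM/MEM
c4: i4 ld  RAW r2
c5: i5 mul  no-port MUL/MUL
c6: i6&i7 mul add  pair
c7: i8 xor  RAW r3
c8: i9&i10 and bne  pair
c9: i11&i12 st xor  pair
c10: i13 add  tail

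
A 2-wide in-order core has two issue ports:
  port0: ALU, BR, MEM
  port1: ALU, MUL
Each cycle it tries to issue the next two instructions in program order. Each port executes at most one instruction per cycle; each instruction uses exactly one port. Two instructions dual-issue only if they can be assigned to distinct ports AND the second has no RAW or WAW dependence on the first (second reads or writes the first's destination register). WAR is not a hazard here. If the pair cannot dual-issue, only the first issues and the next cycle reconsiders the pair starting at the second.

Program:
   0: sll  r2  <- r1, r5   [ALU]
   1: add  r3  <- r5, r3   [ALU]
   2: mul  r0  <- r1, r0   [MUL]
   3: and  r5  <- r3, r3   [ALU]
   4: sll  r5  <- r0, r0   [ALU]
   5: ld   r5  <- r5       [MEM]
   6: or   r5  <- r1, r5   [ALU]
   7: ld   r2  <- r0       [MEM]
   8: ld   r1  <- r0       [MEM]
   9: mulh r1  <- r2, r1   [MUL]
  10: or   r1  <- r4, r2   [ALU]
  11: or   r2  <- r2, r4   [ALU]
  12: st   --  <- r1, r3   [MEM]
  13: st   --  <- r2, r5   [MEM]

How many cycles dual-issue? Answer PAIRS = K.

  cy0 -> i0,i1 (sll.ALU/add.ALU) dual
  cy1 -> i2,i3 (mul.MUL/and.ALU) dual
  cy2 -> i4 (sll.ALU) RAW+WAW r5
  cy3 -> i5 (ld.MEM) RAW+WAW r5
  cy4 -> i6,i7 (or.ALU/ld.MEM) dual
  cy5 -> i8 (ld.MEM) RAW+WAW r1
  cy6 -> i9 (mulh.MUL) WAW r1
  cy7 -> i10,i11 (or.ALU/or.ALU) dual
  cy8 -> i12 (st.MEM) no-port MEM/MEM
  cy9 -> i13 (st.MEM) tail

PAIRS = 4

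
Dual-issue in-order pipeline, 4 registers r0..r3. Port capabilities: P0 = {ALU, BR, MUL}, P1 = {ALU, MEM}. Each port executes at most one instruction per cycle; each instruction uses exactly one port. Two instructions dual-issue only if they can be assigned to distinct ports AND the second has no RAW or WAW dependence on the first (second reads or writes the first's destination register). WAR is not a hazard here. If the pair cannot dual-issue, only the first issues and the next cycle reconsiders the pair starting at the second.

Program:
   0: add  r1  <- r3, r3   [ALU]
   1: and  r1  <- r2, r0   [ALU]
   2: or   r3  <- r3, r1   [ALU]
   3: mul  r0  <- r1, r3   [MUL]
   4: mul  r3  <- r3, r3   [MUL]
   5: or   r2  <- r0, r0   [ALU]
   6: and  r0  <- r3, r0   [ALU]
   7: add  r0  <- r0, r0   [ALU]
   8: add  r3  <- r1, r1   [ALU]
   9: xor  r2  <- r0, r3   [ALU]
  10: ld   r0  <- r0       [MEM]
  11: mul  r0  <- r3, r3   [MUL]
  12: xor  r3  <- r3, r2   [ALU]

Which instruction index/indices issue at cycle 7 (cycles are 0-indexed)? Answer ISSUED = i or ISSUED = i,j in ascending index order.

ISSUED = 9,10

#0 head=0: add.ALU i0 WAW r1
#1 head=1: and.ALU i1 RAW r1
#2 head=2: or.ALU i2 RAW r3
#3 head=3: mul.MUL i3 no-port MUL/MUL
#4 head=4: mul.MUL;or.ALU i4,i5 pair
#5 head=6: and.ALU i6 RAW+WAW r0
#6 head=7: add.ALU;add.ALU i7,i8 pair
#7 head=9: xor.ALU;ld.MEM i9,i10 pair
#8 head=11: mul.MUL;xor.ALU i11,i12 pair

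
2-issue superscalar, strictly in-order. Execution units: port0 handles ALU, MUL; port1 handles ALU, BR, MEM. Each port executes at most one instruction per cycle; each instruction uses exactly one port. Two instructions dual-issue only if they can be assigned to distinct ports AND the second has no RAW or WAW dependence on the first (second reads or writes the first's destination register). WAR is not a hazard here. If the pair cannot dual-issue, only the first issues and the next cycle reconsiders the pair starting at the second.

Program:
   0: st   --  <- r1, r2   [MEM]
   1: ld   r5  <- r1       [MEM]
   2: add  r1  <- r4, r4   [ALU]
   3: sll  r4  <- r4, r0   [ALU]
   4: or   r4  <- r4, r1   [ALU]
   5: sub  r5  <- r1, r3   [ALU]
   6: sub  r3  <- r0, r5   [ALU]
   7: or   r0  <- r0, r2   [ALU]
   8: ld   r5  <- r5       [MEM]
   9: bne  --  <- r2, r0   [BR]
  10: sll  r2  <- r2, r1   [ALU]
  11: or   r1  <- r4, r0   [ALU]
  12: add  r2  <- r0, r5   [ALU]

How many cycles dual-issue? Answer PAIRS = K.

0. st @i0  | no-port MEM/MEM
1. ld/add @i1/i2  | 2-wide
2. sll @i3  | RAW+WAW r4
3. or/sub @i4/i5  | 2-wide
4. sub/or @i6/i7  | 2-wide
5. ld @i8  | no-port MEM/BR
6. bne/sll @i9/i10  | 2-wide
7. or/add @i11/i12  | 2-wide

PAIRS = 5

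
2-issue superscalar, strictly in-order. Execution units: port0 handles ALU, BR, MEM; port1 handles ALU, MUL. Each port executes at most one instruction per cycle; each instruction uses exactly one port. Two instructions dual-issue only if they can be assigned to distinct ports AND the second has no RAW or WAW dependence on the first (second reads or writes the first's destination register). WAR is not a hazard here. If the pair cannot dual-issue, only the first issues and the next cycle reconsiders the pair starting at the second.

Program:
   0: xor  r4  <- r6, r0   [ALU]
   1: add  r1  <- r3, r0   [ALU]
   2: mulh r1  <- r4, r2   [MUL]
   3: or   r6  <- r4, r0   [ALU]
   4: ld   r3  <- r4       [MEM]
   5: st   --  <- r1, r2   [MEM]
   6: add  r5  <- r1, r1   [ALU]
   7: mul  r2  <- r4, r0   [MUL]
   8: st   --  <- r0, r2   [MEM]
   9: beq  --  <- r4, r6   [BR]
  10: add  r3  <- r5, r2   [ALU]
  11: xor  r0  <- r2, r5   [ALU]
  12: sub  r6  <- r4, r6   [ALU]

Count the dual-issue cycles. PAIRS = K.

c0: i0,i1 xor.ALU add.ALU  pair
c1: i2,i3 mulh.MUL or.ALU  pair
c2: i4 ld.MEM  no-port MEM/MEM
c3: i5,i6 st.MEM add.ALU  pair
c4: i7 mul.MUL  RAW r2
c5: i8 st.MEM  no-port MEM/BR
c6: i9,i10 beq.BR add.ALU  pair
c7: i11,i12 xor.ALU sub.ALU  pair

PAIRS = 5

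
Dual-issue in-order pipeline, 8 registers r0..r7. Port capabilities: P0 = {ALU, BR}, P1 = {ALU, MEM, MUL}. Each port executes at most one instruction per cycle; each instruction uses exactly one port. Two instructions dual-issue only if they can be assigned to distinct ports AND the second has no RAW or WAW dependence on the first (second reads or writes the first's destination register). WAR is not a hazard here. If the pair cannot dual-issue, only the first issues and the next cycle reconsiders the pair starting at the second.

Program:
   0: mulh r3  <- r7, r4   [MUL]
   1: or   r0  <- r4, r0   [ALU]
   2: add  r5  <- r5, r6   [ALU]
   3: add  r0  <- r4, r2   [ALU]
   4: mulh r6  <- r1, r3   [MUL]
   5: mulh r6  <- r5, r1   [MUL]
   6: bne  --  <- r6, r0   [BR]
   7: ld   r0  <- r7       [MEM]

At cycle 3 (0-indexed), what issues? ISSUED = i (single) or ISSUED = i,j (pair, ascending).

c0: i0/i1 mulh.MUL;or.ALU  dual
c1: i2/i3 add.ALU;add.ALU  dual
c2: i4 mulh.MUL  no-port MUL/MUL
c3: i5 mulh.MUL  RAW r6
c4: i6/i7 bne.BR;ld.MEM  dual

ISSUED = 5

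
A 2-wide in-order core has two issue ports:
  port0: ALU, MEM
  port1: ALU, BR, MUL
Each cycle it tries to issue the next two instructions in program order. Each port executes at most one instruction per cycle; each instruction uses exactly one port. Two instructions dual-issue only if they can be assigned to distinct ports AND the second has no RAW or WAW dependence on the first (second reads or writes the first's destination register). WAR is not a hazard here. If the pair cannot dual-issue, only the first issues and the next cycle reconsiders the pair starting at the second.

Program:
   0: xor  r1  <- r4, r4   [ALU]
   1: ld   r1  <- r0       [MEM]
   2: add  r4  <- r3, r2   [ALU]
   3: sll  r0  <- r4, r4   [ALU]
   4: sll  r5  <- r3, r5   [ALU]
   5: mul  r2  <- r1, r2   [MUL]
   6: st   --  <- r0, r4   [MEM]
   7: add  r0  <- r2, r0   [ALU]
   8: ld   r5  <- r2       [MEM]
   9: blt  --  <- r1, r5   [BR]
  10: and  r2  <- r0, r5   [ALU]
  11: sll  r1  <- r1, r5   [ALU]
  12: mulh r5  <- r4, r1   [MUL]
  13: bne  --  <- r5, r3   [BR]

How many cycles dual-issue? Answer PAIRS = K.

  cy0 -> i0 (xor.ALU) WAW r1
  cy1 -> i1+i2 (ld.MEM+add.ALU) 2-wide
  cy2 -> i3+i4 (sll.ALU+sll.ALU) 2-wide
  cy3 -> i5+i6 (mul.MUL+st.MEM) 2-wide
  cy4 -> i7+i8 (add.ALU+ld.MEM) 2-wide
  cy5 -> i9+i10 (blt.BR+and.ALU) 2-wide
  cy6 -> i11 (sll.ALU) RAW r1
  cy7 -> i12 (mulh.MUL) no-port MUL/BR
  cy8 -> i13 (bne.BR) tail

PAIRS = 5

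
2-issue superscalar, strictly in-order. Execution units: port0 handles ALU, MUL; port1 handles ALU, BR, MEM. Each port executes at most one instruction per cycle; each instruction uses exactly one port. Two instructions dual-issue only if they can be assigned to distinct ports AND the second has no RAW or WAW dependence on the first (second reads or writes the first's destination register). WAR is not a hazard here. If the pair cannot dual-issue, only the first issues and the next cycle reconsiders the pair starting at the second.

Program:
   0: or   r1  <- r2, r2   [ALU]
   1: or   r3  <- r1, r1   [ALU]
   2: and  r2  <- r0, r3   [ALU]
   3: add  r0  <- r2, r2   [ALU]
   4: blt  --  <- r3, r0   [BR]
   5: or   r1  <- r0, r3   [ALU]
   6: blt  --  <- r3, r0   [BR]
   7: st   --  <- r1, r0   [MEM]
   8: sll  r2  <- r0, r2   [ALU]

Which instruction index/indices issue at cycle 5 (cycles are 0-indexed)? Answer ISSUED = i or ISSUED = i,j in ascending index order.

#0 head=0: or i0 RAW r1
#1 head=1: or i1 RAW r3
#2 head=2: and i2 RAW r2
#3 head=3: add i3 RAW r0
#4 head=4: blt;or i4,i5 pair
#5 head=6: blt i6 no-port BR/MEM
#6 head=7: st;sll i7,i8 pair

ISSUED = 6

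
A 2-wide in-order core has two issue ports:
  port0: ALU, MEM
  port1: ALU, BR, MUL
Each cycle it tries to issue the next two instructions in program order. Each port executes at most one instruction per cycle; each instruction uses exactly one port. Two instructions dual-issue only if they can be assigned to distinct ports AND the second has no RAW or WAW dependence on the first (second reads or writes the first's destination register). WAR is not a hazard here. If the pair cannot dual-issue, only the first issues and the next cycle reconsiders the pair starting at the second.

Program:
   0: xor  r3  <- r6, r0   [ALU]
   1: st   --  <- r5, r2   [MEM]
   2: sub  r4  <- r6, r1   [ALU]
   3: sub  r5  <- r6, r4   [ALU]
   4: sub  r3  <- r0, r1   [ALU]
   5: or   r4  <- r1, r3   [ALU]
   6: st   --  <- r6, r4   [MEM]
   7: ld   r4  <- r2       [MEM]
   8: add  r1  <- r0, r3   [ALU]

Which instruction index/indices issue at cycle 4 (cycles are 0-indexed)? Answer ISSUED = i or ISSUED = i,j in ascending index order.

ISSUED = 6

t=0 i0&i1:xor.ALU+st.MEM ; dual
t=1 i2:sub.ALU ; RAW r4
t=2 i3&i4:sub.ALU+sub.ALU ; dual
t=3 i5:or.ALU ; RAW r4
t=4 i6:st.MEM ; no-port MEM/MEM
t=5 i7&i8:ld.MEM+add.ALU ; dual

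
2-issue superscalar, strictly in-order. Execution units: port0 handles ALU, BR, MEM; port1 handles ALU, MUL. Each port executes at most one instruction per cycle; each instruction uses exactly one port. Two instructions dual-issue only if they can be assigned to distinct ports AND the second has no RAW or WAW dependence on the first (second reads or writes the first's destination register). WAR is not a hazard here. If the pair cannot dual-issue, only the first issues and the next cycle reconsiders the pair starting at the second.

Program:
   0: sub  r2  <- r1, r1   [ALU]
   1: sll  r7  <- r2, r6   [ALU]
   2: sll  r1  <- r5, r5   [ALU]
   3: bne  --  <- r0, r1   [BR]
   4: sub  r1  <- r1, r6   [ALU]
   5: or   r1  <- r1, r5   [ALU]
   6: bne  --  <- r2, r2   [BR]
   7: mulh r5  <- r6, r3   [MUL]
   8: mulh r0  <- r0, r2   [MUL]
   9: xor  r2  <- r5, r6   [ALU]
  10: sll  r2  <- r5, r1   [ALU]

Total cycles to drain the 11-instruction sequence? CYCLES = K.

CYCLES = 7

#0 head=0: sub i0 RAW r2
#1 head=1: sll/sll i1&i2 pair
#2 head=3: bne/sub i3&i4 pair
#3 head=5: or/bne i5&i6 pair
#4 head=7: mulh i7 no-port MUL/MUL
#5 head=8: mulh/xor i8&i9 pair
#6 head=10: sll i10 tail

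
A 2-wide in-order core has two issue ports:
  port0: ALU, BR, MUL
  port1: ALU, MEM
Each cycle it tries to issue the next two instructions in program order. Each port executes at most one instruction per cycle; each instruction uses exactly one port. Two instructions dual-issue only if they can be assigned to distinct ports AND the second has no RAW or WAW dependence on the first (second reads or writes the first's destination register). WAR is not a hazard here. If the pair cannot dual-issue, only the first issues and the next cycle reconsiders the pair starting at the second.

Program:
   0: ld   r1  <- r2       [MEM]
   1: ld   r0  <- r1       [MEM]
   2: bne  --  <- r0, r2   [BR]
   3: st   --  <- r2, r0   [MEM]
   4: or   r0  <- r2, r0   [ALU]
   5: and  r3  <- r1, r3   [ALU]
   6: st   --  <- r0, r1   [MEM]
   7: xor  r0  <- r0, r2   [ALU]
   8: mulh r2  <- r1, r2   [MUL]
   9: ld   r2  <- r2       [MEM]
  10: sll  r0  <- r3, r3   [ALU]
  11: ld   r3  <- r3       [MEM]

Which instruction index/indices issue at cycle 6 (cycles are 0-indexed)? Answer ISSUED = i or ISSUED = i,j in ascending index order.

t=0 i0:ld ; no-port MEM/MEM
t=1 i1:ld ; RAW r0
t=2 i2+i3:bne+st ; 2-wide
t=3 i4+i5:or+and ; 2-wide
t=4 i6+i7:st+xor ; 2-wide
t=5 i8:mulh ; RAW+WAW r2
t=6 i9+i10:ld+sll ; 2-wide
t=7 i11:ld ; tail

ISSUED = 9,10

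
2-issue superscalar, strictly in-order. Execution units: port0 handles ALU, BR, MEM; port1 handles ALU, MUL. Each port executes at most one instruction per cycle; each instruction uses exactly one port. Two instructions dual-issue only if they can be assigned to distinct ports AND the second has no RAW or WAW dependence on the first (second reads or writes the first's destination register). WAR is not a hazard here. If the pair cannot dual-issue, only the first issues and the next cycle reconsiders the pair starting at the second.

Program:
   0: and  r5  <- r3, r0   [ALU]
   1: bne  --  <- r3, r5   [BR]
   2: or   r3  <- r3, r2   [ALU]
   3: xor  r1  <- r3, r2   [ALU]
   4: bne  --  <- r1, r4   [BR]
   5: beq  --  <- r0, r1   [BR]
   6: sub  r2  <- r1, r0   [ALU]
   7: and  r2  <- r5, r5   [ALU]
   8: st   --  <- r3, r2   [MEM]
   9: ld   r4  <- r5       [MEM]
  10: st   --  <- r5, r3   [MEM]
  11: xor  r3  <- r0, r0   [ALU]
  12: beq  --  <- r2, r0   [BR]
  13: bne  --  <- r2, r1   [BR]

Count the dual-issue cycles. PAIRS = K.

PAIRS = 3

t=0 i0:and ; RAW r5
t=1 i1/i2:bne+or ; dual
t=2 i3:xor ; RAW r1
t=3 i4:bne ; no-port BR/BR
t=4 i5/i6:beq+sub ; dual
t=5 i7:and ; RAW r2
t=6 i8:st ; no-port MEM/MEM
t=7 i9:ld ; no-port MEM/MEM
t=8 i10/i11:st+xor ; dual
t=9 i12:beq ; no-port BR/BR
t=10 i13:bne ; tail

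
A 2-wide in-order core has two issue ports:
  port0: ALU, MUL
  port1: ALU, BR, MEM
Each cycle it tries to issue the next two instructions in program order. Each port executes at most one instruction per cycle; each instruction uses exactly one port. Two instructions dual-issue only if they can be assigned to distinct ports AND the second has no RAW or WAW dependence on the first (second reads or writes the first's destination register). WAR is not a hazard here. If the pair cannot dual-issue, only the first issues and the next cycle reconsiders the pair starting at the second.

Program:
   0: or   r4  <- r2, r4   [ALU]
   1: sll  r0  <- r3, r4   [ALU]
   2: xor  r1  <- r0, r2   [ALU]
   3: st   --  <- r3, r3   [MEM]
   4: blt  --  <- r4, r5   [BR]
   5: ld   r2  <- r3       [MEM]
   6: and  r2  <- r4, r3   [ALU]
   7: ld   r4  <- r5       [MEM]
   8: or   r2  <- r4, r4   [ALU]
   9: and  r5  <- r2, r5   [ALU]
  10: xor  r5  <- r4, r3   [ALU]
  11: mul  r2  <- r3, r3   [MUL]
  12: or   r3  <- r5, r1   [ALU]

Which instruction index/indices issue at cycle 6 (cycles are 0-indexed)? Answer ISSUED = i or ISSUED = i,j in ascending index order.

#0 head=0: or.ALU i0 RAW r4
#1 head=1: sll.ALU i1 RAW r0
#2 head=2: xor.ALU/st.MEM i2&i3 pair
#3 head=4: blt.BR i4 no-port BR/MEM
#4 head=5: ld.MEM i5 WAW r2
#5 head=6: and.ALU/ld.MEM i6&i7 pair
#6 head=8: or.ALU i8 RAW r2
#7 head=9: and.ALU i9 WAW r5
#8 head=10: xor.ALU/mul.MUL i10&i11 pair
#9 head=12: or.ALU i12 tail

ISSUED = 8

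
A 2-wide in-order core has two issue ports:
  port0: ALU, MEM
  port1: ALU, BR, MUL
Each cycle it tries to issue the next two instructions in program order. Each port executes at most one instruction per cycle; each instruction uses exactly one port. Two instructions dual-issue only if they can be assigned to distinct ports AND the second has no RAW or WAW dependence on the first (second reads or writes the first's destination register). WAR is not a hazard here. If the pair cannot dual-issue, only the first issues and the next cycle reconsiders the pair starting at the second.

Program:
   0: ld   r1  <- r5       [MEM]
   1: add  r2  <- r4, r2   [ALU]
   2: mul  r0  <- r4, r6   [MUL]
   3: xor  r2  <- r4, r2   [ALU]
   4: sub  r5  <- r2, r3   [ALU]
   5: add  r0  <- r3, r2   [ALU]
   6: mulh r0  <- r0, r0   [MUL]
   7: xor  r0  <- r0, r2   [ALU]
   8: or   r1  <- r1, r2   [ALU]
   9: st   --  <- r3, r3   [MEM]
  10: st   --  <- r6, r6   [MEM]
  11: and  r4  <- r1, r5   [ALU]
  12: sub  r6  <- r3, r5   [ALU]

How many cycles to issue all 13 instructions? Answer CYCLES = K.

CYCLES = 8

  cy0 -> i0,i1 (ld.MEM add.ALU) pair
  cy1 -> i2,i3 (mul.MUL xor.ALU) pair
  cy2 -> i4,i5 (sub.ALU add.ALU) pair
  cy3 -> i6 (mulh.MUL) RAW+WAW r0
  cy4 -> i7,i8 (xor.ALU or.ALU) pair
  cy5 -> i9 (st.MEM) no-port MEM/MEM
  cy6 -> i10,i11 (st.MEM and.ALU) pair
  cy7 -> i12 (sub.ALU) tail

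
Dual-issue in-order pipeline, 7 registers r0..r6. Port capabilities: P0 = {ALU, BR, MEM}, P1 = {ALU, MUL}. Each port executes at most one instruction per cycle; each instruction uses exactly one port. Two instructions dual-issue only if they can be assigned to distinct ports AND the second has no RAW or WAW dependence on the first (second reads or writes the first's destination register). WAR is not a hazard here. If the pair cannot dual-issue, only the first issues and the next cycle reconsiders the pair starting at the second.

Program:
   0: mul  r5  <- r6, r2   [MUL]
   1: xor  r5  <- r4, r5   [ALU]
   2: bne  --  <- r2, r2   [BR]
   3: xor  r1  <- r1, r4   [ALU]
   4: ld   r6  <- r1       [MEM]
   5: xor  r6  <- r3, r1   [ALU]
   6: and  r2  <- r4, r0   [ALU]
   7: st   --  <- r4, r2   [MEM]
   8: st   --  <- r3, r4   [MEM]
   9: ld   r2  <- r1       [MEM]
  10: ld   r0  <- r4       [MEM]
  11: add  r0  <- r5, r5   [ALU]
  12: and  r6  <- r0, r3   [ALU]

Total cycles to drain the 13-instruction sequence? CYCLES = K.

CYCLES = 11

#0 head=0: mul i0 RAW+WAW r5
#1 head=1: xor+bne i1+i2 dual
#2 head=3: xor i3 RAW r1
#3 head=4: ld i4 WAW r6
#4 head=5: xor+and i5+i6 dual
#5 head=7: st i7 no-port MEM/MEM
#6 head=8: st i8 no-port MEM/MEM
#7 head=9: ld i9 no-port MEM/MEM
#8 head=10: ld i10 WAW r0
#9 head=11: add i11 RAW r0
#10 head=12: and i12 tail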